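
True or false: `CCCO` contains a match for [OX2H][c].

False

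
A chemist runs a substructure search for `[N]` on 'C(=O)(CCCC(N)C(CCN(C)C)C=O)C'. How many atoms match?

2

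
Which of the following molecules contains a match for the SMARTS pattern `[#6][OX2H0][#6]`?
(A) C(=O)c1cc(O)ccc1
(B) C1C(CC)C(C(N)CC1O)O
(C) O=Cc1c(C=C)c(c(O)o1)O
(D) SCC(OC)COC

[#6][OX2H0][#6] describes an aliphatic oxygen bridging two carbons with no H on the oxygen (an ether).
(A) has a hydroxyl group (-OH) but the oxygen has H1, not H0 bridging two carbons.
(B) has a hydroxyl group (-OH) but the oxygen has H1, not H0 bridging two carbons.
(C) has a hydroxyl group (-OH) but the oxygen has H1, not H0 bridging two carbons.
(D) contains a methoxy ether (-OCH3), which satisfies every atom and bond constraint.
So the answer is (D).

D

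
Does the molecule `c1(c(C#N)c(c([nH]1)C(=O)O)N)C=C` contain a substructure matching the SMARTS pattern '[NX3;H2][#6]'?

The pattern [NX3;H2][#6] describes a trivalent nitrogen with two H attached to carbon — a primary amine.
The molecule carries a primary amino group (-NH2), whose atoms satisfy every constraint of the query, so the pattern matches.

Yes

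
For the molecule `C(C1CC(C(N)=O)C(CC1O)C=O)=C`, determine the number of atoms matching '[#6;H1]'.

The query [#6;H1] means: any carbon bearing exactly one hydrogen.
Check the 14 heavy atoms by environment: 6× C (H1) → match; 3× C (H2) → no; 2× O (H0) → no; 1× O (H1) → no; 1× C (H0) → no; 1× N (H2) → no.
That gives 6 matching atoms.

6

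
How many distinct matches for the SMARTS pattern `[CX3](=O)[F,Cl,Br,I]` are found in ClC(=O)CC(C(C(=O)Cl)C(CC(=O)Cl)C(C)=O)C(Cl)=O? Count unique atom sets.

4

[CX3](=O)[F,Cl,Br,I] is the SMARTS for an acyl halide: a carbonyl carbon bonded to a halogen.
The molecule carries 4 separate instances of an acyl chloride (-C(=O)Cl) meeting every constraint; each maps to a distinct set of atoms, giving 4 matches.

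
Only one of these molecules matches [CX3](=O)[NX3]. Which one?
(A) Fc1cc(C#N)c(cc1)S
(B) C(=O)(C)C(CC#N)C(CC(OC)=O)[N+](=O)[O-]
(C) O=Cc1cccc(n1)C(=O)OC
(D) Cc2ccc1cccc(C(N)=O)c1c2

[CX3](=O)[NX3] describes a carbonyl carbon bonded to a trivalent nitrogen (an amide).
(A) has a nitrile (-C#N) but the nitrile N is NX1 (triple-bonded), not NX3.
(B) has a methyl-ester group (-C(=O)OCH3) but the carbonyl is bonded to O, not to an NX3 nitrogen.
(C) has a methyl-ester group (-C(=O)OCH3) but the carbonyl is bonded to O, not to an NX3 nitrogen.
(D) contains a primary amide (-C(=O)NH2), which satisfies every atom and bond constraint.
So the answer is (D).

D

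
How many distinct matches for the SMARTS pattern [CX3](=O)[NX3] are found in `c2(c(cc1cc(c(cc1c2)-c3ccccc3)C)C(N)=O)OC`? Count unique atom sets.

[CX3](=O)[NX3] is the SMARTS for an amide: a carbonyl carbon bonded to a trivalent nitrogen.
Exactly one fragment in the molecule meets all constraints, giving 1 match.

1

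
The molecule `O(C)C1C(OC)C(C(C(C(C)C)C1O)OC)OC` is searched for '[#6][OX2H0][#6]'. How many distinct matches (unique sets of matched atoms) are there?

4

[#6][OX2H0][#6] is the SMARTS for an ether: an aliphatic oxygen bridging two carbons with no H on the oxygen.
The molecule carries 4 separate instances of a methoxy ether (-OCH3) meeting every constraint; each maps to a distinct set of atoms, giving 4 matches.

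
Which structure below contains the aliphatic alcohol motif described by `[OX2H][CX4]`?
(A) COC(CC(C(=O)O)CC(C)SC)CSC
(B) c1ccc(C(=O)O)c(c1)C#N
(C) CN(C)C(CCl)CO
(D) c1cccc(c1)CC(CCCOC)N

C

[OX2H][CX4] describes a hydroxyl oxygen bound to an sp3 (X4) carbon (an aliphatic alcohol).
(A) has a carboxylic acid group (-C(=O)OH) but the -OH is on a CX3 carbonyl carbon, not a CX4 carbon.
(B) has a carboxylic acid group (-C(=O)OH) but the -OH is on a CX3 carbonyl carbon, not a CX4 carbon.
(C) contains a hydroxyl group (-OH), which satisfies every atom and bond constraint.
(D) has a methoxy ether (-OCH3) but the oxygen has H0 (ether), not H1.
So the answer is (C).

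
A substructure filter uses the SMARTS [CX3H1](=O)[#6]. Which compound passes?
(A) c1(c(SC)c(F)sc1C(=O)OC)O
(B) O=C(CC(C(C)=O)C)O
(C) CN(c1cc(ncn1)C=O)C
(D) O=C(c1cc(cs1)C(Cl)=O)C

C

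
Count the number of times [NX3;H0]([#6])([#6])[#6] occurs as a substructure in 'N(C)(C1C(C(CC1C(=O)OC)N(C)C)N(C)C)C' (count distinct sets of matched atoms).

3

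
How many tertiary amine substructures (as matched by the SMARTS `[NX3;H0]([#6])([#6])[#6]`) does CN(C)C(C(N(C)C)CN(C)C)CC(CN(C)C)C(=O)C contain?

4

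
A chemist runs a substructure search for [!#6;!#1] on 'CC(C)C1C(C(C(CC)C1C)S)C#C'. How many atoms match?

1

The query [!#6;!#1] means: not carbon and not hydrogen — any heteroatom.
Check the 14 heavy atoms by environment: 13× C → no; 1× S → match.
That gives 1 matching atom.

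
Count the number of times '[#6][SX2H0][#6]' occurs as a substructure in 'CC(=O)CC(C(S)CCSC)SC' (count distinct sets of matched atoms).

[#6][SX2H0][#6] is the SMARTS for a thioether: an aliphatic sulfur bridging two carbons with no H on the sulfur.
The molecule carries 2 separate instances of a methylthio ether (-SCH3) meeting every constraint; each maps to a distinct set of atoms, giving 2 matches.

2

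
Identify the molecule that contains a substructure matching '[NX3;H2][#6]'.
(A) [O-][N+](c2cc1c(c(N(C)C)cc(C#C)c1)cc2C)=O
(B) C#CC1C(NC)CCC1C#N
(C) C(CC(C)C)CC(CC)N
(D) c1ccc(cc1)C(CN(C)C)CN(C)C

[NX3;H2][#6] describes a trivalent nitrogen with two H attached to carbon (a primary amine).
(A) has a dimethylamino group (-N(CH3)2) but the nitrogen has H0, not H2.
(B) has an N-methylamino group (-NHCH3) but the nitrogen bears two carbons and only one H (H1), not H2.
(C) contains a primary amino group (-NH2), which satisfies every atom and bond constraint.
(D) has a dimethylamino group (-N(CH3)2) but the nitrogen has H0, not H2.
So the answer is (C).

C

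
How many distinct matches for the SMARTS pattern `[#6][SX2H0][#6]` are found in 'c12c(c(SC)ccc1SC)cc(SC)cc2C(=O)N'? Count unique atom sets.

3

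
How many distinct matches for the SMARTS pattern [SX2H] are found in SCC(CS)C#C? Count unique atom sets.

[SX2H] is the SMARTS for a thiol: an aliphatic sulfur with two connections, one being H.
The molecule carries 2 separate instances of a thiol (-SH) meeting every constraint; each maps to a distinct set of atoms, giving 2 matches.

2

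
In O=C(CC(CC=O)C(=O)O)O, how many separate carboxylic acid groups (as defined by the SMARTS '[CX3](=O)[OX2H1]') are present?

2

[CX3](=O)[OX2H1] is the SMARTS for a carboxylic acid: an sp2 carbon double-bonded to O and single-bonded to an -OH oxygen.
The molecule carries 2 separate instances of a carboxylic acid group (-C(=O)OH) meeting every constraint; each maps to a distinct set of atoms, giving 2 matches.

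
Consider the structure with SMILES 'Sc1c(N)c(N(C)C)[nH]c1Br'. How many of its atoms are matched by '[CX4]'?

2

The query [CX4] means: C with X4: aliphatic carbon with exactly 4 total connections (bonds + H).
Check the 11 heavy atoms by environment: 1× n (aromatic, X3) → no; 4× c (aromatic, X3) → no; 1× Br (X1) → no; 1× S (X2) → no; 2× N (X3) → no; 2× C (X4) → match.
That gives 2 matching atoms.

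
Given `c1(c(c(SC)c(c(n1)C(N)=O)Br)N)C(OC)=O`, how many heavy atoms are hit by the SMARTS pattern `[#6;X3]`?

The query [#6;X3] means: any carbon (aromatic or not) with three total connections.
Check the 17 heavy atoms by environment: 1× n (aromatic, X2) → no; 5× c (aromatic, X3) → match; 1× S (X2) → no; 2× C (X4) → no; 2× N (X3) → no; 1× Br (X1) → no; 2× C (X3) → match; 2× O (X1) → no; 1× O (X2) → no.
Summing the matching environments: 5 + 2 = 7 matching atoms.

7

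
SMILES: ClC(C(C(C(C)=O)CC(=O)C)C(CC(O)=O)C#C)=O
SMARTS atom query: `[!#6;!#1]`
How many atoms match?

Check the 19 heavy atoms by environment: 13× C → no; 5× O → match; 1× Cl → match.
Summing the matching environments: 5 + 1 = 6 matching atoms.

6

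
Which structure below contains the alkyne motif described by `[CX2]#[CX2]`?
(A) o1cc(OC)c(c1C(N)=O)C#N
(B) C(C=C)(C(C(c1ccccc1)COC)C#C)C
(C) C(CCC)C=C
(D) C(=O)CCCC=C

B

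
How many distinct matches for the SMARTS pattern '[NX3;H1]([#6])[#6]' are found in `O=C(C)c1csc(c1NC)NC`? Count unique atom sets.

2

[NX3;H1]([#6])[#6] is the SMARTS for a secondary amine: a trivalent nitrogen with one H, bonded to two carbons.
The molecule carries 2 separate instances of an N-methylamino group (-NHCH3) meeting every constraint; each maps to a distinct set of atoms, giving 2 matches.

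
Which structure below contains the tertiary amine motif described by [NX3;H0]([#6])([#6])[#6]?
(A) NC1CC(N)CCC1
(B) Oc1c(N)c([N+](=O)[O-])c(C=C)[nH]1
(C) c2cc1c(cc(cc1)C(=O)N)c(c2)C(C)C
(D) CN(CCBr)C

[NX3;H0]([#6])([#6])[#6] describes a trivalent nitrogen with no H, bonded to three carbons (a tertiary amine).
(A) has a primary amino group (-NH2) but the nitrogen has H2, not H0 with three carbons.
(B) has a primary amino group (-NH2) but the nitrogen has H2, not H0 with three carbons.
(C) has a primary amide (-C(=O)NH2) but the amide nitrogen has H2 and only one carbon neighbour.
(D) contains a dimethylamino group (-N(CH3)2), which satisfies every atom and bond constraint.
So the answer is (D).

D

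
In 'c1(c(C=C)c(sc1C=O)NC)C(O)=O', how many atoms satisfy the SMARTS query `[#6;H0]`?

5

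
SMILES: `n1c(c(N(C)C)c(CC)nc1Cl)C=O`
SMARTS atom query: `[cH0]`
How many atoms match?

The query [cH0] means: aromatic carbon with no attached hydrogen (substituted or ring-fusion).
Check the 14 heavy atoms by environment: 2× n (aromatic, H0) → no; 4× c (aromatic, H0) → match; 1× N (H0) → no; 3× C (H3) → no; 1× Cl (H0) → no; 1× C (H1) → no; 1× O (H0) → no; 1× C (H2) → no.
That gives 4 matching atoms.

4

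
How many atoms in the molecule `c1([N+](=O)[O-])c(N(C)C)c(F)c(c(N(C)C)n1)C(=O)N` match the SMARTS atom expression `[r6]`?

6

The query [r6] means: r6 matches atoms in a six-membered ring.
Check the 19 heavy atoms by environment: 1× n (aromatic, in 6-ring) → match; 5× c (aromatic, in 6-ring) → match; 1× N (charge +1, acyclic) → no; 1× O (charge -1, acyclic) → no; 2× O (acyclic) → no; 1× F (acyclic) → no; 3× N (acyclic) → no; 5× C (acyclic) → no.
Summing the matching environments: 1 + 5 = 6 matching atoms.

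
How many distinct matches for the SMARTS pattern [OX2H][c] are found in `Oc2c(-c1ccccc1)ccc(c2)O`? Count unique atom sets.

2

[OX2H][c] is the SMARTS for a phenol: a hydroxyl oxygen attached to an aromatic carbon.
The molecule carries 2 separate instances of a hydroxyl group (-OH) meeting every constraint; each maps to a distinct set of atoms, giving 2 matches.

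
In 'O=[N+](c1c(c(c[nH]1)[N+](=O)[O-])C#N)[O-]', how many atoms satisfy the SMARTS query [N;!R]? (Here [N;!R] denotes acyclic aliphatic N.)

3

The query [N;!R] means: aliphatic nitrogen not in a ring.
Check the 13 heavy atoms by environment: 1× n (aromatic, in 5-ring) → no; 4× c (aromatic, in 5-ring) → no; 2× N (charge +1, acyclic) → match; 2× O (charge -1, acyclic) → no; 2× O (acyclic) → no; 1× C (acyclic) → no; 1× N (acyclic) → match.
Summing the matching environments: 2 + 1 = 3 matching atoms.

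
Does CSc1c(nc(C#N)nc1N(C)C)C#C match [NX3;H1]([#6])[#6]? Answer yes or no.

The pattern [NX3;H1]([#6])[#6] describes a trivalent nitrogen with one H, bonded to two carbons — a secondary amine.
The closest candidate here is a dimethylamino group (-N(CH3)2), but the nitrogen has H0, not H1. No other fragment satisfies the full query, so there is no match.

No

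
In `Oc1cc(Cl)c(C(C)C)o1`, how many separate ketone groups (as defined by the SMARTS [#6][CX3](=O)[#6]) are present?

[#6][CX3](=O)[#6] is the SMARTS for a ketone: a carbonyl carbon (no H) flanked by two carbons.
No fragment in the molecule satisfies every constraint, giving 0 matches.

0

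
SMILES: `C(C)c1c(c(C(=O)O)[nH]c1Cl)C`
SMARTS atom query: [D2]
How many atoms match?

2

The query [D2] means: atom with exactly two heavy-atom neighbours.
Check the 12 heavy atoms by environment: 1× n (aromatic, D2) → match; 4× c (aromatic, D3) → no; 2× C (D1) → no; 1× C (D2) → match; 1× C (D3) → no; 2× O (D1) → no; 1× Cl (D1) → no.
Summing the matching environments: 1 + 1 = 2 matching atoms.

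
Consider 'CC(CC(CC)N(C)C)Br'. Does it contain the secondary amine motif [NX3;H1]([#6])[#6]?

No

The pattern [NX3;H1]([#6])[#6] describes a trivalent nitrogen with one H, bonded to two carbons — a secondary amine.
The closest candidate here is a dimethylamino group (-N(CH3)2), but the nitrogen has H0, not H1. No other fragment satisfies the full query, so there is no match.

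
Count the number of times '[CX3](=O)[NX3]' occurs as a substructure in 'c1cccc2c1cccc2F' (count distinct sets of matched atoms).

[CX3](=O)[NX3] is the SMARTS for an amide: a carbonyl carbon bonded to a trivalent nitrogen.
No fragment in the molecule satisfies every constraint, giving 0 matches.

0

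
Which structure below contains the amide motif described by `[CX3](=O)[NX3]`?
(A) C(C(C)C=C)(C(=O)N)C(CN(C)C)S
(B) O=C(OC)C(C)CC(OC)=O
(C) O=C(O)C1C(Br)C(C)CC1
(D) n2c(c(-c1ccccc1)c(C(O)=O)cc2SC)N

[CX3](=O)[NX3] describes a carbonyl carbon bonded to a trivalent nitrogen (an amide).
(A) contains a primary amide (-C(=O)NH2), which satisfies every atom and bond constraint.
(B) has a methyl-ester group (-C(=O)OCH3) but the carbonyl is bonded to O, not to an NX3 nitrogen.
(C) has a carboxylic acid group (-C(=O)OH) but the carbonyl is bonded to O, not to an NX3 nitrogen.
(D) has a primary amino group (-NH2) but the -NH2 is not attached to a carbonyl carbon.
So the answer is (A).

A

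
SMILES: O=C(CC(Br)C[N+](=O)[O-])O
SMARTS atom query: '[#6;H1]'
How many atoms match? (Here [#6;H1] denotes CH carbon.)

The query [#6;H1] means: any carbon bearing exactly one hydrogen.
Check the 10 heavy atoms by environment: 2× C (H2) → no; 1× C (H1) → match; 1× C (H0) → no; 2× O (H0) → no; 1× O (H1) → no; 1× N (charge +1, H0) → no; 1× O (charge -1, H0) → no; 1× Br (H0) → no.
That gives 1 matching atom.

1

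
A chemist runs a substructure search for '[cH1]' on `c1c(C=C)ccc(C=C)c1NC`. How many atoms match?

3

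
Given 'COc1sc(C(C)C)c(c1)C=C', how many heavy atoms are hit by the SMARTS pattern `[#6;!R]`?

6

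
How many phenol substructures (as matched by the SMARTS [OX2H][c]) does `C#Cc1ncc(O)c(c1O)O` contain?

3

[OX2H][c] is the SMARTS for a phenol: a hydroxyl oxygen attached to an aromatic carbon.
The molecule carries 3 separate instances of a hydroxyl group (-OH) meeting every constraint; each maps to a distinct set of atoms, giving 3 matches.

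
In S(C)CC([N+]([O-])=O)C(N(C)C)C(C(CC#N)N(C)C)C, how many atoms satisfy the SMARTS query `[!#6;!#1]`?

7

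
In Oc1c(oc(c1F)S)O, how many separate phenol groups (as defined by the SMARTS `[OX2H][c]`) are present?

[OX2H][c] is the SMARTS for a phenol: a hydroxyl oxygen attached to an aromatic carbon.
The molecule carries 2 separate instances of a hydroxyl group (-OH) meeting every constraint; each maps to a distinct set of atoms, giving 2 matches.

2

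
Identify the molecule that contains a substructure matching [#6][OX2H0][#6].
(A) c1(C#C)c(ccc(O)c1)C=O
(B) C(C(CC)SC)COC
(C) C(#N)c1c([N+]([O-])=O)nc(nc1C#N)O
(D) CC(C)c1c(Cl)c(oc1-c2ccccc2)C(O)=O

B

[#6][OX2H0][#6] describes an aliphatic oxygen bridging two carbons with no H on the oxygen (an ether).
(A) has a hydroxyl group (-OH) but the oxygen has H1, not H0 bridging two carbons.
(B) contains a methoxy ether (-OCH3), which satisfies every atom and bond constraint.
(C) has a hydroxyl group (-OH) but the oxygen has H1, not H0 bridging two carbons.
(D) has a carboxylic acid group (-C(=O)OH) but the -OH oxygen has H1; the =O is OX1, not OX2.
So the answer is (B).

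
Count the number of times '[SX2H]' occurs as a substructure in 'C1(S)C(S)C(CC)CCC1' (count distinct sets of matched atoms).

[SX2H] is the SMARTS for a thiol: an aliphatic sulfur with two connections, one being H.
The molecule carries 2 separate instances of a thiol (-SH) meeting every constraint; each maps to a distinct set of atoms, giving 2 matches.

2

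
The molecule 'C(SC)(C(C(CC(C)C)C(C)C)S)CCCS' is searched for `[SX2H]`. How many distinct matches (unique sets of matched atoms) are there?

2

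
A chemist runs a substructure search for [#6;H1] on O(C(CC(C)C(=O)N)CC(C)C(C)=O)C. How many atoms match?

The query [#6;H1] means: any carbon bearing exactly one hydrogen.
Check the 15 heavy atoms by environment: 4× C (H3) → no; 3× C (H1) → match; 2× C (H2) → no; 2× C (H0) → no; 3× O (H0) → no; 1× N (H2) → no.
That gives 3 matching atoms.

3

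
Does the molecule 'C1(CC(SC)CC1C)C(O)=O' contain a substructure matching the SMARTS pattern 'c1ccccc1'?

No

The pattern c1ccccc1 describes six aromatic carbons in a ring — a benzene ring.
The closest candidate here is a methyl group (-CH3), but no six-membered all-carbon aromatic ring is present. No other fragment satisfies the full query, so there is no match.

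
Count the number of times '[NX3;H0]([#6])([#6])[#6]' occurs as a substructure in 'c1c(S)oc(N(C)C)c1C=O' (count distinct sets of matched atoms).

1

[NX3;H0]([#6])([#6])[#6] is the SMARTS for a tertiary amine: a trivalent nitrogen with no H, bonded to three carbons.
Exactly one fragment in the molecule meets all constraints, giving 1 match.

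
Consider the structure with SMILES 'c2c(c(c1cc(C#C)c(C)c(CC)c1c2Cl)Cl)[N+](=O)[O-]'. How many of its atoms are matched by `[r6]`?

10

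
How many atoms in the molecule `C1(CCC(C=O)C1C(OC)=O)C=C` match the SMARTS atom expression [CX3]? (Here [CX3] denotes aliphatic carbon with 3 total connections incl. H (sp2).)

4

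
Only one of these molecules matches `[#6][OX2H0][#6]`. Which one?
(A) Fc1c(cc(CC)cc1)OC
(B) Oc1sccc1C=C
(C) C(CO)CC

[#6][OX2H0][#6] describes an aliphatic oxygen bridging two carbons with no H on the oxygen (an ether).
(A) contains a methoxy ether (-OCH3), which satisfies every atom and bond constraint.
(B) has a hydroxyl group (-OH) but the oxygen has H1, not H0 bridging two carbons.
(C) has a hydroxyl group (-OH) but the oxygen has H1, not H0 bridging two carbons.
So the answer is (A).

A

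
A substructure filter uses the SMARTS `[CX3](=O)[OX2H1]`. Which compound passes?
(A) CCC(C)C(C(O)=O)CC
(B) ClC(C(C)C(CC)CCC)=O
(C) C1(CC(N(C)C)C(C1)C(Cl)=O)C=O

A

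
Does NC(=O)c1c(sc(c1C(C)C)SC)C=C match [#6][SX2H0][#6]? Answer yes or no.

The pattern [#6][SX2H0][#6] describes an aliphatic sulfur bridging two carbons with no H on the sulfur — a thioether.
The molecule carries a methylthio ether (-SCH3), whose atoms satisfy every constraint of the query, so the pattern matches.

Yes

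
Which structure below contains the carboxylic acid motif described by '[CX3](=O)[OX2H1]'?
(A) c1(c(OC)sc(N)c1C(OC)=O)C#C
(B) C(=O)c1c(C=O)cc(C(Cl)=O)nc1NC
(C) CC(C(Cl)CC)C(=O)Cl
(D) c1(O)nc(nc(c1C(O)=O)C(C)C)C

D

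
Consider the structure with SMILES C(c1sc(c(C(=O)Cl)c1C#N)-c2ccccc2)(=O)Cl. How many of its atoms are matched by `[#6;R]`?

10

The query [#6;R] means: carbon that is part of a ring.
Check the 19 heavy atoms by environment: 1× s (aromatic, in 5-ring) → no; 4× c (aromatic, in 5-ring) → match; 3× C (acyclic) → no; 2× O (acyclic) → no; 2× Cl (acyclic) → no; 6× c (aromatic, in 6-ring) → match; 1× N (acyclic) → no.
Summing the matching environments: 4 + 6 = 10 matching atoms.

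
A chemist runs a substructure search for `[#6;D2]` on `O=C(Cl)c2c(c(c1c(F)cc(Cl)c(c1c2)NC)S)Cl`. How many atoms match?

2

The query [#6;D2] means: any carbon bonded to exactly two heavy atoms.
Check the 19 heavy atoms by environment: 8× c (aromatic, D3) → no; 2× c (aromatic, D2) → match; 3× Cl (D1) → no; 1× S (D1) → no; 1× N (D2) → no; 1× C (D1) → no; 1× C (D3) → no; 1× O (D1) → no; 1× F (D1) → no.
That gives 2 matching atoms.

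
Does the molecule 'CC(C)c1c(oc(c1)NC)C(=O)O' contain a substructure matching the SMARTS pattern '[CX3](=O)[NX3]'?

The pattern [CX3](=O)[NX3] describes a carbonyl carbon bonded to a trivalent nitrogen — an amide.
The closest candidate here is a carboxylic acid group (-C(=O)OH), but the carbonyl is bonded to O, not to an NX3 nitrogen. No other fragment satisfies the full query, so there is no match.

No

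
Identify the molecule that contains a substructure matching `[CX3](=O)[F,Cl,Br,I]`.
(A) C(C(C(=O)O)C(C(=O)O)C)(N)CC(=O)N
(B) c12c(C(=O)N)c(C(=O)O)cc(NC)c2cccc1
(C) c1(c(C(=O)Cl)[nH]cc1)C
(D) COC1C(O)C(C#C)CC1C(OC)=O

C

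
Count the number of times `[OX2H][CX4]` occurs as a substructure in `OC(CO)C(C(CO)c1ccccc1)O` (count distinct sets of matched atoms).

[OX2H][CX4] is the SMARTS for an aliphatic alcohol: a hydroxyl oxygen bound to an sp3 (X4) carbon.
The molecule carries 4 separate instances of a hydroxyl group (-OH) meeting every constraint; each maps to a distinct set of atoms, giving 4 matches.

4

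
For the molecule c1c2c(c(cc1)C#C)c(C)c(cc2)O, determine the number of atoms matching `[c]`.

10

The query [c] means: lowercase c matches aromatic carbon only.
Check the 14 heavy atoms by environment: 10× c (aromatic) → match; 1× O → no; 3× C → no.
That gives 10 matching atoms.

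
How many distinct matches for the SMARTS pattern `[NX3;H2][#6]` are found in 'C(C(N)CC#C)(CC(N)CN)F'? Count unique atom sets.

3

[NX3;H2][#6] is the SMARTS for a primary amine: a trivalent nitrogen with two H attached to carbon.
The molecule carries 3 separate instances of a primary amino group (-NH2) meeting every constraint; each maps to a distinct set of atoms, giving 3 matches.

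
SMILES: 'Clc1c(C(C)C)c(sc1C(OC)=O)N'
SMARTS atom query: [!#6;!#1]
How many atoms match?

Check the 14 heavy atoms by environment: 1× s (aromatic) → match; 4× c (aromatic) → no; 5× C → no; 2× O → match; 1× N → match; 1× Cl → match.
Summing the matching environments: 1 + 2 + 1 + 1 = 5 matching atoms.

5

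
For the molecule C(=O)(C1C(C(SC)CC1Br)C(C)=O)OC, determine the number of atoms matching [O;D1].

2

The query [O;D1] means: aliphatic oxygen bonded to exactly one heavy atom.
Check the 15 heavy atoms by environment: 6× C (D3) → no; 1× C (D2) → no; 2× O (D1) → match; 3× C (D1) → no; 1× Br (D1) → no; 1× S (D2) → no; 1× O (D2) → no.
That gives 2 matching atoms.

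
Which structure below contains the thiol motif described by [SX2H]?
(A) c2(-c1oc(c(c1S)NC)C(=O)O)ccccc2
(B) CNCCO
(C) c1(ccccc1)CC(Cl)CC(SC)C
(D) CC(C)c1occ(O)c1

[SX2H] describes an aliphatic sulfur with two connections, one being H (a thiol).
(A) contains a thiol (-SH), which satisfies every atom and bond constraint.
(B) has a hydroxyl group (-OH) but it is an -OH, not an -SH.
(C) has a methylthio ether (-SCH3) but the sulfur has H0 (bonded to two carbons), not H1.
(D) has a hydroxyl group (-OH) but it is an -OH, not an -SH.
So the answer is (A).

A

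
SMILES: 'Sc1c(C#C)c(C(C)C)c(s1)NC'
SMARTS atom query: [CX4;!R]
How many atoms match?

4

The query [CX4;!R] means: aliphatic carbon with four total connections, not in a ring.
Check the 13 heavy atoms by environment: 1× s (aromatic, X2, in 5-ring) → no; 4× c (aromatic, X3, in 5-ring) → no; 1× S (X2, acyclic) → no; 4× C (X4, acyclic) → match; 1× N (X3, acyclic) → no; 2× C (X2, acyclic) → no.
That gives 4 matching atoms.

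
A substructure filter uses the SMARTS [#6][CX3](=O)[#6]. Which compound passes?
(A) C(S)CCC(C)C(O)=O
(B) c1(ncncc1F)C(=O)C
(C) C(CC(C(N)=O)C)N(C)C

B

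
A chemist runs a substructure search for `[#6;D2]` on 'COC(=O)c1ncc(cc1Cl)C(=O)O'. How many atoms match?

2

Check the 14 heavy atoms by environment: 1× n (aromatic, D2) → no; 3× c (aromatic, D3) → no; 2× c (aromatic, D2) → match; 1× Cl (D1) → no; 2× C (D3) → no; 3× O (D1) → no; 1× O (D2) → no; 1× C (D1) → no.
That gives 2 matching atoms.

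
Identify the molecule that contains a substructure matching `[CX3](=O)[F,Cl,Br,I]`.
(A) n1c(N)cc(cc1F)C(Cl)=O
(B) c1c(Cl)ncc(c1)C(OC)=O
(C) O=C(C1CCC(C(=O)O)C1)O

A

[CX3](=O)[F,Cl,Br,I] describes a carbonyl carbon bonded to a halogen (an acyl halide).
(A) contains an acyl chloride (-C(=O)Cl), which satisfies every atom and bond constraint.
(B) has a methyl-ester group (-C(=O)OCH3) but the carbonyl is bonded to -O-C, not to a halogen.
(C) has a carboxylic acid group (-C(=O)OH) but the carbonyl is bonded to -OH, not to a halogen.
So the answer is (A).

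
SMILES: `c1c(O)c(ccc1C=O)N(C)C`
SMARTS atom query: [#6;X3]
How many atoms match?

The query [#6;X3] means: any carbon (aromatic or not) with three total connections.
Check the 12 heavy atoms by environment: 6× c (aromatic, X3) → match; 1× O (X2) → no; 1× N (X3) → no; 2× C (X4) → no; 1× C (X3) → match; 1× O (X1) → no.
Summing the matching environments: 6 + 1 = 7 matching atoms.

7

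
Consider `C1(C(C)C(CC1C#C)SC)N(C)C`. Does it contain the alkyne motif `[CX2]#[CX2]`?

Yes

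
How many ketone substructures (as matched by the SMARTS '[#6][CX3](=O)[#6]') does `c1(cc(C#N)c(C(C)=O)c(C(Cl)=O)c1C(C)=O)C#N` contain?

[#6][CX3](=O)[#6] is the SMARTS for a ketone: a carbonyl carbon (no H) flanked by two carbons.
The molecule carries 2 separate instances of an acetyl/ketone group (-C(=O)CH3) meeting every constraint; each maps to a distinct set of atoms, giving 2 matches.

2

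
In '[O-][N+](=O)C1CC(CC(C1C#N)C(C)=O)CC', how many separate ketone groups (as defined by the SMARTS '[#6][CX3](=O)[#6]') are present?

1

[#6][CX3](=O)[#6] is the SMARTS for a ketone: a carbonyl carbon (no H) flanked by two carbons.
Exactly one fragment in the molecule meets all constraints, giving 1 match.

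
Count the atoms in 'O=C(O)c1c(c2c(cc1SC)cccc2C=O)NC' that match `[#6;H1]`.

5

The query [#6;H1] means: any carbon bearing exactly one hydrogen.
Check the 19 heavy atoms by environment: 6× c (aromatic, H0) → no; 4× c (aromatic, H1) → match; 1× C (H1) → match; 2× O (H0) → no; 1× C (H0) → no; 1× O (H1) → no; 1× S (H0) → no; 2× C (H3) → no; 1× N (H1) → no.
Summing the matching environments: 4 + 1 = 5 matching atoms.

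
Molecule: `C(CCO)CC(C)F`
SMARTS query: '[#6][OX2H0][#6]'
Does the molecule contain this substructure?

The pattern [#6][OX2H0][#6] describes an aliphatic oxygen bridging two carbons with no H on the oxygen — an ether.
The closest candidate here is a hydroxyl group (-OH), but the oxygen has H1, not H0 bridging two carbons. No other fragment satisfies the full query, so there is no match.

No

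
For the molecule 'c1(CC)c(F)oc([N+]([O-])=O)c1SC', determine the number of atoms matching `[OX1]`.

2

Check the 13 heavy atoms by environment: 1× o (aromatic, X2) → no; 4× c (aromatic, X3) → no; 1× F (X1) → no; 1× N (charge +1, X3) → no; 1× O (charge -1, X1) → match; 1× O (X1) → match; 3× C (X4) → no; 1× S (X2) → no.
Summing the matching environments: 1 + 1 = 2 matching atoms.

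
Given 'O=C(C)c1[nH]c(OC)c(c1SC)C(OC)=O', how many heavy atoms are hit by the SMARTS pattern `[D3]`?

6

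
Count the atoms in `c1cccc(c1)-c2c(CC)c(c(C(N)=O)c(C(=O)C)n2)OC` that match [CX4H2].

1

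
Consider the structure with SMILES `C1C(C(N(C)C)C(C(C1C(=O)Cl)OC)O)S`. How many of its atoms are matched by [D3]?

7

Check the 16 heavy atoms by environment: 6× C (D3) → match; 1× C (D2) → no; 1× O (D2) → no; 3× C (D1) → no; 2× O (D1) → no; 1× Cl (D1) → no; 1× S (D1) → no; 1× N (D3) → match.
Summing the matching environments: 6 + 1 = 7 matching atoms.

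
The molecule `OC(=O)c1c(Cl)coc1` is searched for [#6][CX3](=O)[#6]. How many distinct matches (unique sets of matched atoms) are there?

[#6][CX3](=O)[#6] is the SMARTS for a ketone: a carbonyl carbon (no H) flanked by two carbons.
The molecule has a carboxylic acid group (-C(=O)OH), but one neighbour of the carbonyl carbon is O, not C; nothing else fits, so there are 0 matches.

0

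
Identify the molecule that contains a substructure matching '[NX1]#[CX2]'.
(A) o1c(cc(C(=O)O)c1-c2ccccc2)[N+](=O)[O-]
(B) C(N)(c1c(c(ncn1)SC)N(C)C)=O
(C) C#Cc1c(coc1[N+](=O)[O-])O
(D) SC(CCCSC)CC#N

D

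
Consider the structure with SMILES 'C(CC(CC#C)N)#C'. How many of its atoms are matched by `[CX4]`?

The query [CX4] means: C with X4: aliphatic carbon with exactly 4 total connections (bonds + H).
Check the 8 heavy atoms by environment: 3× C (X4) → match; 4× C (X2) → no; 1× N (X3) → no.
That gives 3 matching atoms.

3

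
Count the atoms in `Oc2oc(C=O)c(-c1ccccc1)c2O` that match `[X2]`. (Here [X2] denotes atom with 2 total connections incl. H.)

3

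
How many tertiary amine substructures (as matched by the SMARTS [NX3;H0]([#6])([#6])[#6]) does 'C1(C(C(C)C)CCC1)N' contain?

0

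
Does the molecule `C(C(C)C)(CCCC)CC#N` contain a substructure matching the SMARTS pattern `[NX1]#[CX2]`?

Yes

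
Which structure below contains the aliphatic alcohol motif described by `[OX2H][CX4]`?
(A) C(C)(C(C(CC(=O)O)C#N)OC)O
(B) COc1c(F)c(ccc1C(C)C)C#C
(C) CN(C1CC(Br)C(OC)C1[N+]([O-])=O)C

[OX2H][CX4] describes a hydroxyl oxygen bound to an sp3 (X4) carbon (an aliphatic alcohol).
(A) contains a hydroxyl group (-OH), which satisfies every atom and bond constraint.
(B) has a methoxy ether (-OCH3) but the oxygen has H0 (ether), not H1.
(C) has a methoxy ether (-OCH3) but the oxygen has H0 (ether), not H1.
So the answer is (A).

A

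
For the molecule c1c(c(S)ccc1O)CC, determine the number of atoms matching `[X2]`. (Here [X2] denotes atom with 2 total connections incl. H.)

2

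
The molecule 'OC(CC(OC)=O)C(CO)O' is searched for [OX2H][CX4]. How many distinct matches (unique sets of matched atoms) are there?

3

[OX2H][CX4] is the SMARTS for an aliphatic alcohol: a hydroxyl oxygen bound to an sp3 (X4) carbon.
The molecule carries 3 separate instances of a hydroxyl group (-OH) meeting every constraint; each maps to a distinct set of atoms, giving 3 matches.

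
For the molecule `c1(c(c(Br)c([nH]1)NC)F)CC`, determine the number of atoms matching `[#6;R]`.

4

Check the 11 heavy atoms by environment: 1× n (aromatic, in 5-ring) → no; 4× c (aromatic, in 5-ring) → match; 1× N (acyclic) → no; 3× C (acyclic) → no; 1× F (acyclic) → no; 1× Br (acyclic) → no.
That gives 4 matching atoms.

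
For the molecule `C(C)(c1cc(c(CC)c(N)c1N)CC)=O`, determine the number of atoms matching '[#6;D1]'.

3

The query [#6;D1] means: carbon bonded to exactly one heavy atom.
Check the 15 heavy atoms by environment: 5× c (aromatic, D3) → no; 1× c (aromatic, D2) → no; 2× N (D1) → no; 2× C (D2) → no; 3× C (D1) → match; 1× C (D3) → no; 1× O (D1) → no.
That gives 3 matching atoms.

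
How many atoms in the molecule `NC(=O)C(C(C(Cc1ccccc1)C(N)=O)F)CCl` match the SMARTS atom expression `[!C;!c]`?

The query [!C;!c] means: neither aliphatic nor aromatic carbon — same as [!#6].
Check the 19 heavy atoms by environment: 7× C → no; 1× F → match; 2× O → match; 2× N → match; 1× Cl → match; 6× c (aromatic) → no.
Summing the matching environments: 1 + 2 + 2 + 1 = 6 matching atoms.

6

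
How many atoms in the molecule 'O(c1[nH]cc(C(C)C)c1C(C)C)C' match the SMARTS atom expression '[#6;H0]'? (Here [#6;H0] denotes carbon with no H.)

3

The query [#6;H0] means: any carbon with no attached hydrogen.
Check the 13 heavy atoms by environment: 1× n (aromatic, H1) → no; 3× c (aromatic, H0) → match; 1× c (aromatic, H1) → no; 1× O (H0) → no; 5× C (H3) → no; 2× C (H1) → no.
That gives 3 matching atoms.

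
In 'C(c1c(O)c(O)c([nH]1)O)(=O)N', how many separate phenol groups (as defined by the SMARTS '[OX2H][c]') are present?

3

[OX2H][c] is the SMARTS for a phenol: a hydroxyl oxygen attached to an aromatic carbon.
The molecule carries 3 separate instances of a hydroxyl group (-OH) meeting every constraint; each maps to a distinct set of atoms, giving 3 matches.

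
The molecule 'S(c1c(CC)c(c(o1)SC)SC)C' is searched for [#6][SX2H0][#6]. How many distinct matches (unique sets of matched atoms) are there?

3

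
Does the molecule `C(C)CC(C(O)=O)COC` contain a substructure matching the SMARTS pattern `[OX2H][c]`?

The pattern [OX2H][c] describes a hydroxyl oxygen attached to an aromatic carbon — a phenol.
The closest candidate here is a methoxy ether (-OCH3), but the oxygen has H0, not H1. No other fragment satisfies the full query, so there is no match.

No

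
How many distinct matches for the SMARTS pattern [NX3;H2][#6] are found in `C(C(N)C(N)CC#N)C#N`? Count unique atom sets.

2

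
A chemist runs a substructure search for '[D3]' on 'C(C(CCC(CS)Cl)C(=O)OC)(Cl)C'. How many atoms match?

4

The query [D3] means: atom with exactly three heavy-atom neighbours.
Check the 14 heavy atoms by environment: 2× C (D1) → no; 4× C (D3) → match; 3× C (D2) → no; 2× Cl (D1) → no; 1× O (D1) → no; 1× O (D2) → no; 1× S (D1) → no.
That gives 4 matching atoms.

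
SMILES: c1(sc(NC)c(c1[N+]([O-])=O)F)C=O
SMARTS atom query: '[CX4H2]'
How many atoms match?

0

The query [CX4H2] means: sp3 carbon (X4) with exactly two hydrogens.
Check the 13 heavy atoms by environment: 1× s (aromatic, H0, X2) → no; 4× c (aromatic, H0, X3) → no; 1× N (charge +1, H0, X3) → no; 1× O (charge -1, H0, X1) → no; 2× O (H0, X1) → no; 1× C (H1, X3) → no; 1× N (H1, X3) → no; 1× C (H3, X4) → no; 1× F (H0, X1) → no.
No environment satisfies the query, so 0 matching atoms.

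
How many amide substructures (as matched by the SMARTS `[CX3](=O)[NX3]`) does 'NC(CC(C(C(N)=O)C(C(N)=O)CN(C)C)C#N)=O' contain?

3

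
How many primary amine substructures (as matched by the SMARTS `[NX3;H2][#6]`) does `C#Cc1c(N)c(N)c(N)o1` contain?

3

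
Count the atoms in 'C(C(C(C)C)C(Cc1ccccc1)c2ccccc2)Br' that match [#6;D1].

2

Check the 20 heavy atoms by environment: 2× C (D2) → no; 3× C (D3) → no; 2× C (D1) → match; 2× c (aromatic, D3) → no; 10× c (aromatic, D2) → no; 1× Br (D1) → no.
That gives 2 matching atoms.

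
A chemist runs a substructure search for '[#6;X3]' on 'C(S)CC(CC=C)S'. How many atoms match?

2

The query [#6;X3] means: any carbon (aromatic or not) with three total connections.
Check the 8 heavy atoms by environment: 4× C (X4) → no; 2× C (X3) → match; 2× S (X2) → no.
That gives 2 matching atoms.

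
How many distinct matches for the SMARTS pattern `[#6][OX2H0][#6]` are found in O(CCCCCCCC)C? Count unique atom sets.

1

[#6][OX2H0][#6] is the SMARTS for an ether: an aliphatic oxygen bridging two carbons with no H on the oxygen.
Exactly one fragment in the molecule meets all constraints, giving 1 match.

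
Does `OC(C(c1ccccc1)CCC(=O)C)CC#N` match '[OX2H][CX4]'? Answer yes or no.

Yes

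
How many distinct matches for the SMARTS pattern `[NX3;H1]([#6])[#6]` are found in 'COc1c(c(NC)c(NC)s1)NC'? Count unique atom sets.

3

[NX3;H1]([#6])[#6] is the SMARTS for a secondary amine: a trivalent nitrogen with one H, bonded to two carbons.
The molecule carries 3 separate instances of an N-methylamino group (-NHCH3) meeting every constraint; each maps to a distinct set of atoms, giving 3 matches.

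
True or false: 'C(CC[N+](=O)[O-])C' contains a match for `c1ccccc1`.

False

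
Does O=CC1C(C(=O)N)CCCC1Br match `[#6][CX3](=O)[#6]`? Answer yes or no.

The pattern [#6][CX3](=O)[#6] describes a carbonyl carbon (no H) flanked by two carbons — a ketone.
The closest candidate here is an aldehyde (-CHO), but the carbonyl carbon has H1, so it is not flanked by two carbons. No other fragment satisfies the full query, so there is no match.

No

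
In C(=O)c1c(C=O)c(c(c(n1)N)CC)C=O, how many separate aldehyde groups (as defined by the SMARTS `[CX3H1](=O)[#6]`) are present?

3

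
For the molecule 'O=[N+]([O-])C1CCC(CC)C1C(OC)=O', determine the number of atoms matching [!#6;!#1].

5

The query [!#6;!#1] means: not carbon and not hydrogen — any heteroatom.
Check the 14 heavy atoms by environment: 9× C → no; 1× N (charge +1) → match; 1× O (charge -1) → match; 3× O → match.
Summing the matching environments: 1 + 1 + 3 = 5 matching atoms.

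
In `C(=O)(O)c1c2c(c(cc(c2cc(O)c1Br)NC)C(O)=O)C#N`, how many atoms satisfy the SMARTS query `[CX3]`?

The query [CX3] means: C with X3: aliphatic carbon with exactly 3 total connections.
Check the 22 heavy atoms by environment: 10× c (aromatic, X3) → no; 1× N (X3) → no; 1× C (X4) → no; 2× C (X3) → match; 2× O (X1) → no; 3× O (X2) → no; 1× Br (X1) → no; 1× C (X2) → no; 1× N (X1) → no.
That gives 2 matching atoms.

2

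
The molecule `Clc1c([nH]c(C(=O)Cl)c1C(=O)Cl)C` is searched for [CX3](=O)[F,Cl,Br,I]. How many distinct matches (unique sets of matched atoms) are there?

[CX3](=O)[F,Cl,Br,I] is the SMARTS for an acyl halide: a carbonyl carbon bonded to a halogen.
The molecule carries 2 separate instances of an acyl chloride (-C(=O)Cl) meeting every constraint; each maps to a distinct set of atoms, giving 2 matches.

2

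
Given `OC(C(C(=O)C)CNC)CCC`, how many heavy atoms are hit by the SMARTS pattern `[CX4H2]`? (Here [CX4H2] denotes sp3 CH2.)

3

The query [CX4H2] means: sp3 carbon (X4) with exactly two hydrogens.
Check the 12 heavy atoms by environment: 3× C (H2, X4) → match; 2× C (H1, X4) → no; 3× C (H3, X4) → no; 1× O (H1, X2) → no; 1× C (H0, X3) → no; 1× O (H0, X1) → no; 1× N (H1, X3) → no.
That gives 3 matching atoms.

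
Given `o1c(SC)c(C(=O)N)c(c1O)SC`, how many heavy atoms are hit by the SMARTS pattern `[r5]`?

5

The query [r5] means: r5 matches atoms in a five-membered ring.
Check the 13 heavy atoms by environment: 1× o (aromatic, in 5-ring) → match; 4× c (aromatic, in 5-ring) → match; 2× S (acyclic) → no; 3× C (acyclic) → no; 2× O (acyclic) → no; 1× N (acyclic) → no.
Summing the matching environments: 1 + 4 = 5 matching atoms.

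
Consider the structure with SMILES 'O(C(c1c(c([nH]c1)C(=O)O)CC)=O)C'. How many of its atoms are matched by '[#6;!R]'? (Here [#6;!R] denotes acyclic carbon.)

5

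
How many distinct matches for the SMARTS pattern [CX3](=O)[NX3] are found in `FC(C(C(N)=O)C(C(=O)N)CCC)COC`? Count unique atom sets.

2

[CX3](=O)[NX3] is the SMARTS for an amide: a carbonyl carbon bonded to a trivalent nitrogen.
The molecule carries 2 separate instances of a primary amide (-C(=O)NH2) meeting every constraint; each maps to a distinct set of atoms, giving 2 matches.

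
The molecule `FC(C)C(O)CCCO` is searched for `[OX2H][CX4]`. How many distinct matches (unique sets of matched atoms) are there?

2

[OX2H][CX4] is the SMARTS for an aliphatic alcohol: a hydroxyl oxygen bound to an sp3 (X4) carbon.
The molecule carries 2 separate instances of a hydroxyl group (-OH) meeting every constraint; each maps to a distinct set of atoms, giving 2 matches.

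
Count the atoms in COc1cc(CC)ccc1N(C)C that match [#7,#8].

Check the 13 heavy atoms by environment: 6× c (aromatic) → no; 5× C → no; 1× N → match; 1× O → match.
Summing the matching environments: 1 + 1 = 2 matching atoms.

2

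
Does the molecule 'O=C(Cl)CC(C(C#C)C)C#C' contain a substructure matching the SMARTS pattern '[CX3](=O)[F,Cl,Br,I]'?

The pattern [CX3](=O)[F,Cl,Br,I] describes a carbonyl carbon bonded to a halogen — an acyl halide.
The molecule carries an acyl chloride (-C(=O)Cl), whose atoms satisfy every constraint of the query, so the pattern matches.

Yes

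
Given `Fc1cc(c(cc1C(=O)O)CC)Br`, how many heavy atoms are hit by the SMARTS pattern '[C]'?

The query [C] means: uppercase C matches aliphatic (non-aromatic) carbon only.
Check the 13 heavy atoms by environment: 6× c (aromatic) → no; 3× C → match; 2× O → no; 1× Br → no; 1× F → no.
That gives 3 matching atoms.

3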